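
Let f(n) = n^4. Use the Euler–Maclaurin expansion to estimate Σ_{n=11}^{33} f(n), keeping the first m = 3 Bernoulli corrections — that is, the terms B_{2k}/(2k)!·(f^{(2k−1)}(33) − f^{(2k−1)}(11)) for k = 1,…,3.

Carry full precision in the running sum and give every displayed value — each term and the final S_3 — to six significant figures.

∫_11^33 x^4 dx evaluates to 7.79487e+06.
½[f(11) + f(33)] = ½[14641.0 + 1.18592e+06] = 600281.
So far: 8.39515e+06.
Order-1 term: 1/12 · (143748 − 5324.00) = 11535.3.
Running total after k=1: 8.40668e+06.
Order-2 term: −1/720 · (792.000 − 264.000) = -0.733333.
Running total after k=2: 8.40668e+06.
Order-3 term: 1/30240 · (0.00000 − 0.00000) = 0.00000.

S_3 ≈ 8.40668e+06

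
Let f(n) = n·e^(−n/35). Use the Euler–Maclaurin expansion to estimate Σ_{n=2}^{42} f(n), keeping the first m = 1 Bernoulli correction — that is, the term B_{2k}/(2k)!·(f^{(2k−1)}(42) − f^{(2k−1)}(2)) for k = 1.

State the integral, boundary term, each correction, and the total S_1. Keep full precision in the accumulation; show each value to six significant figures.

S_1 ≈ 418.546

The integral term ∫_2^42 x·e^(−x/35) dx = 411.356.
Endpoint term: (f(2) + f(42))/2 = (1.88892 + 12.6502)/2 = 7.26954.
Running total after boundary: 418.626.
k=1: B_{2}/(2)! × [f^{(1)}(42) − f^{(1)}(2)] = 1/12 × (-0.0602388 − 0.890490) = -0.0792274.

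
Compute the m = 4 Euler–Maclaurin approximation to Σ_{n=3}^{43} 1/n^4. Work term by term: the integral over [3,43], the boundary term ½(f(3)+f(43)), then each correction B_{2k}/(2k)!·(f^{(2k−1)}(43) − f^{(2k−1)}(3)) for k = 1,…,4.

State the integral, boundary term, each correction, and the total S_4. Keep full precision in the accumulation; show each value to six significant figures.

S_4 ≈ 0.0198185

∫_3^43 1/x^4 dx evaluates to 0.0123415.
½[f(3) + f(43)] = ½[0.0123457 + 2.92500e-07] = 0.00617299.
Integral + boundary = 0.0185145.
Order-1 term: 1/12 · (-2.72093e-08 − (-0.0164609)) = 0.00137174.
After k=1: 0.0198862.
Order-2 term: −1/720 · (-4.41471e-10 − (-0.0548697)) = -7.62079e-05.
After k=2: 0.0198100.
Order-3 term: 1/30240 · (-1.33707e-11 − (-0.341411)) = 1.12901e-05.
After k=3: 0.0198213.
Order-4 term: −1/1209600 · (-6.50817e-13 − (-3.41411)) = -2.82251e-06.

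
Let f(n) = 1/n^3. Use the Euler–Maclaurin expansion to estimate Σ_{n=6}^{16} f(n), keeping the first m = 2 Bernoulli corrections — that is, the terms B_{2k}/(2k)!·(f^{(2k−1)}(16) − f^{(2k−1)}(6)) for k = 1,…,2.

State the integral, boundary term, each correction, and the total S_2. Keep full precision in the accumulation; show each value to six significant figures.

S_2 ≈ 0.0145600

∫_6^16 1/x^3 dx evaluates to 0.0119358.
½[f(6) + f(16)] = ½[0.00462963 + 0.000244141] = 0.00243689.
Integral + boundary = 0.0143726.
Correction k=1: B_{2}/2! · (f^{(1)}(16) − f^{(1)}(6)) = 1/12 · (-4.57764e-05 − (-0.00231481)) = 0.000189087.
Running total after k=1: 0.0145617.
Correction k=2: B_{4}/4! · (f^{(3)}(16) − f^{(3)}(6)) = −1/720 · (-3.57628e-06 − (-0.00128601)) = -1.78116e-06.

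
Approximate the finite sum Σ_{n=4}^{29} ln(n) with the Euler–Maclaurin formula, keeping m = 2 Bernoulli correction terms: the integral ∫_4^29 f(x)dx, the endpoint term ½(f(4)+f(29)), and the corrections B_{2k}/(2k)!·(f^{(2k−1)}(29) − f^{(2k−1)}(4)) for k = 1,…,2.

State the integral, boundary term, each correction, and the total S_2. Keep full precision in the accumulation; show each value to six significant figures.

S_2 ≈ 69.4653

Integral: ∫_4^29 ln(x) dx = 67.1064.
½[f(4) + f(29)] = ½[1.38629 + 3.36730] = 2.37680.
Integral + boundary = 69.4832.
Correction k=1: B_{2}/2! · (f^{(1)}(29) − f^{(1)}(4)) = 1/12 · (0.0344828 − 0.250000) = -0.0179598.
After k=1: 69.4652.
Correction k=2: B_{4}/4! · (f^{(3)}(29) − f^{(3)}(4)) = −1/720 · (8.20042e-05 − 0.0312500) = 4.32889e-05.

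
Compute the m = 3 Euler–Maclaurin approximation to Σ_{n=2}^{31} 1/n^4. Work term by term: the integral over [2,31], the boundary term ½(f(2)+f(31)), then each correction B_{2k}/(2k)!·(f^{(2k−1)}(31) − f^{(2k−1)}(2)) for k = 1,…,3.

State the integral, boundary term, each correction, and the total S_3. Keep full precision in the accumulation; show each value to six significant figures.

S_3 ≈ 0.0824546

Integral: ∫_2^31 1/x^4 dx = 0.0416555.
½[f(2) + f(31)] = ½[0.0625000 + 1.08281e-06] = 0.0312505.
Integral + boundary = 0.0729060.
k=1: B_{2}/(2)! × [f^{(1)}(31) − f^{(1)}(2)] = 1/12 × (-1.39718e-07 − (-0.125000)) = 0.0104167.
Partial sum through k=1: 0.0833227.
k=2: B_{4}/(4)! × [f^{(3)}(31) − f^{(3)}(2)] = −1/720 × (-4.36164e-09 − (-0.937500)) = -0.00130208.
Partial sum through k=2: 0.0820206.
k=3: B_{6}/(6)! × [f^{(5)}(31) − f^{(5)}(2)] = 1/30240 × (-2.54164e-10 − (-13.1250)) = 0.000434028.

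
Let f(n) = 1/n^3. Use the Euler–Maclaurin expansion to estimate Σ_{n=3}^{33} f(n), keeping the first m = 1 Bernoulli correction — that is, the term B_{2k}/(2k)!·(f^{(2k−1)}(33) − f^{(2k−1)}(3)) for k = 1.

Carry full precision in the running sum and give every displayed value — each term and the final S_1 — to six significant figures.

∫_3^33 1/x^3 dx evaluates to 0.0550964.
Boundary: ½(f(3) + f(33)) = ½(0.0370370 + 2.78265e-05) = 0.0185324.
Running total after boundary: 0.0736289.
Order-1 term: 1/12 · (-2.52968e-06 − (-0.0370370)) = 0.00308621.

S_1 ≈ 0.0767151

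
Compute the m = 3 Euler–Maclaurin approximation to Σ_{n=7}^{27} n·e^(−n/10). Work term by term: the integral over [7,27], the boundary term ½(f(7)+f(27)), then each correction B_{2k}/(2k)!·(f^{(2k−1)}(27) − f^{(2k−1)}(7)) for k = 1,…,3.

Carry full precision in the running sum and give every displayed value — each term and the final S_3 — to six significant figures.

S_3 ≈ 62.1769

The integral term ∫_7^27 x·e^(−x/10) dx = 59.5535.
Boundary: ½(f(7) + f(27)) = ½(3.47610 + 1.81455) = 2.64532.
So far: 62.1988.
k=1: B_{2}/(2)! × [f^{(1)}(27) − f^{(1)}(7)] = 1/12 × (-0.114249 − 0.148976) = -0.0219354.
Partial sum through k=1: 62.1768.
k=2: B_{4}/(4)! × [f^{(3)}(27) − f^{(3)}(7)] = −1/720 × (0.000201617 − 0.0114215) = 1.55831e-05.
Partial sum through k=2: 62.1769.
k=3: B_{6}/(6)! × [f^{(5)}(27) − f^{(5)}(7)] = 1/30240 × (1.54573e-05 − 0.000213532) = -6.55008e-09.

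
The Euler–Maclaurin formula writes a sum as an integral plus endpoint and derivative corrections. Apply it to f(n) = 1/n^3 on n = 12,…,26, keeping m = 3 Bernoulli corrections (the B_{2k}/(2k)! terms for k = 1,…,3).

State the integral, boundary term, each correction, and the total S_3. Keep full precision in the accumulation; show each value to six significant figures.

S_3 ≈ 0.00306186

Integral: ∫_12^26 1/x^3 dx = 0.00273258.
½[f(12) + f(26)] = ½[0.000578704 + 5.68958e-05] = 0.000317800.
Running total after boundary: 0.00305038.
Order-1 term: 1/12 · (-6.56490e-06 − (-0.000144676)) = 1.15093e-05.
Running total after k=1: 0.00306189.
Order-2 term: −1/720 · (-1.94228e-07 − (-2.00939e-05)) = -2.76384e-08.
Running total after k=2: 0.00306186.
Order-3 term: 1/30240 · (-1.20674e-08 − (-5.86071e-06)) = 1.93408e-10.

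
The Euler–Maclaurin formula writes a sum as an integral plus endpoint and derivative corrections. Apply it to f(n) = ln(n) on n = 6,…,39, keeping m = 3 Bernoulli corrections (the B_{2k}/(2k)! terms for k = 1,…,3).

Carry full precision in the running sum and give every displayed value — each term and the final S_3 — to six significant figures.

S_3 ≈ 101.844

Integral: ∫_6^39 ln(x) dx = 99.1283.
Endpoint term: (f(6) + f(39))/2 = (1.79176 + 3.66356)/2 = 2.72766.
Integral + boundary = 101.856.
Order-1 term: 1/12 · (0.0256410 − 0.166667) = -0.0117521.
After k=1: 101.844.
Order-2 term: −1/720 · (3.37160e-05 − 0.00925926) = 1.28133e-05.
After k=2: 101.844.
Order-3 term: 1/30240 · (2.66004e-07 − 0.00308642) = -1.02055e-07.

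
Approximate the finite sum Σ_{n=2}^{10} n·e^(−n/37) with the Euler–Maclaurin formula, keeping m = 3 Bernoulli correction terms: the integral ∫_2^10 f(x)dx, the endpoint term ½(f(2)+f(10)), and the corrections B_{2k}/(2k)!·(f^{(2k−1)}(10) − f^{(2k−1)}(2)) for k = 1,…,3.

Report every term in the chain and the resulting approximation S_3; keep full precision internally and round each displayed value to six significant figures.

S_3 ≈ 44.6474

∫_2^10 x·e^(−x/37) dx evaluates to 39.9124.
½[f(2) + f(10)] = ½[1.89476 + 7.63173] = 4.76325.
So far: 44.6757.
Correction k=1: B_{2}/2! · (f^{(1)}(10) − f^{(1)}(2)) = 1/12 · (0.556910 − 0.896171) = -0.0282717.
After k=1: 44.6474.
Correction k=2: B_{4}/4! · (f^{(3)}(10) − f^{(3)}(2)) = −1/720 · (0.00152174 − 0.00203867) = 7.17957e-07.
After k=2: 44.6474.
Correction k=3: B_{6}/6! · (f^{(5)}(10) − f^{(5)}(2)) = 1/30240 · (1.92598e-06 − 2.50016e-06) = -1.89872e-11.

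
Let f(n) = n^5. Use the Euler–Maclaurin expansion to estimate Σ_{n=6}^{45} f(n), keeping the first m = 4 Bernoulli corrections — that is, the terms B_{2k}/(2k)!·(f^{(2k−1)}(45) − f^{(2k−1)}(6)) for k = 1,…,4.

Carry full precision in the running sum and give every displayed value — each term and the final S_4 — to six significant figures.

S_4 ≈ 1.47793e+09

Integral: ∫_6^45 x^5 dx = 1.38395e+09.
Boundary: ½(f(6) + f(45)) = ½(7776.00 + 1.84528e+08) = 9.22680e+07.
So far: 1.47622e+09.
Correction k=1: B_{2}/2! · (f^{(1)}(45) − f^{(1)}(6)) = 1/12 · (2.05031e+07 − 6480.00) = 1.70805e+06.
After k=1: 1.47793e+09.
Correction k=2: B_{4}/4! · (f^{(3)}(45) − f^{(3)}(6)) = −1/720 · (121500 − 2160.00) = -165.750.
After k=2: 1.47793e+09.
Correction k=3: B_{6}/6! · (f^{(5)}(45) − f^{(5)}(6)) = 1/30240 · (120.000 − 120.000) = 0.00000.
After k=3: 1.47793e+09.
Correction k=4: B_{8}/8! · (f^{(7)}(45) − f^{(7)}(6)) = −1/1209600 · (0.00000 − 0.00000) = 0.00000.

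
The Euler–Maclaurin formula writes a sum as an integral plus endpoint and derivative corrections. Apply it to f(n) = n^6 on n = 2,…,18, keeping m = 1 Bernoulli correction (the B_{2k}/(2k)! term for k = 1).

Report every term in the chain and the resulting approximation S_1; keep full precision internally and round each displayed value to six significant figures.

S_1 ≈ 1.05411e+08

The integral term ∫_2^18 x^6 dx = 8.74600e+07.
½[f(2) + f(18)] = ½[64.0000 + 3.40122e+07] = 1.70061e+07.
Running total after boundary: 1.04466e+08.
Order-1 term: 1/12 · (1.13374e+07 − 192.000) = 944768.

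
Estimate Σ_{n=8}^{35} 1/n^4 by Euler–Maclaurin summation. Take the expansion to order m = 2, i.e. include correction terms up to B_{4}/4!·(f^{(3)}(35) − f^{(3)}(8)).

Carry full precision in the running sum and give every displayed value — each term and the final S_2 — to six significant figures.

S_2 ≈ 0.000775757

∫_8^35 1/x^4 dx evaluates to 0.000643267.
Boundary: ½(f(8) + f(35)) = ½(0.000244141 + 6.66389e-07) = 0.000122404.
Integral + boundary = 0.000765671.
Order-1 term: 1/12 · (-7.61587e-08 − (-0.000122070)) = 1.01662e-05.
Running total after k=1: 0.000775837.
Order-2 term: −1/720 · (-1.86511e-09 − (-5.72205e-05)) = -7.94703e-08.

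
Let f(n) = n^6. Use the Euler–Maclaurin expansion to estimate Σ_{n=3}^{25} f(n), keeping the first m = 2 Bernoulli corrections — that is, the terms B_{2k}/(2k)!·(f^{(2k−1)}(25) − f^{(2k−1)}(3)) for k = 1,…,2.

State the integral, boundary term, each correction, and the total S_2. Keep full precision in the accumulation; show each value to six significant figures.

Integral: ∫_3^25 x^6 dx = 8.71930e+08.
Boundary: ½(f(3) + f(25)) = ½(729.000 + 2.44141e+08) = 1.22071e+08.
So far: 9.94001e+08.
Correction k=1: B_{2}/2! · (f^{(1)}(25) − f^{(1)}(3)) = 1/12 · (5.85938e+07 − 1458.00) = 4.88269e+06.
Partial sum through k=1: 9.98884e+08.
Correction k=2: B_{4}/4! · (f^{(3)}(25) − f^{(3)}(3)) = −1/720 · (1.87500e+06 − 3240.00) = -2599.67.

S_2 ≈ 9.98881e+08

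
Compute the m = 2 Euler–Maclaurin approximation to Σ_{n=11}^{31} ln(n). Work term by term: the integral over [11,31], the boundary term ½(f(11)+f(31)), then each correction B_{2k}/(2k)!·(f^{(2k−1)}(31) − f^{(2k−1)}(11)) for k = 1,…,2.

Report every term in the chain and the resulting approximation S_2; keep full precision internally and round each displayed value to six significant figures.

S_2 ≈ 62.9878

The integral term ∫_11^31 ln(x) dx = 60.0768.
Boundary: ½(f(11) + f(31)) = ½(2.39790 + 3.43399) = 2.91594.
Integral + boundary = 62.9927.
k=1: B_{2}/(2)! × [f^{(1)}(31) − f^{(1)}(11)] = 1/12 × (0.0322581 − 0.0909091) = -0.00488759.
After k=1: 62.9878.
k=2: B_{4}/(4)! × [f^{(3)}(31) − f^{(3)}(11)] = −1/720 × (6.71344e-05 − 0.00150263) = 1.99374e-06.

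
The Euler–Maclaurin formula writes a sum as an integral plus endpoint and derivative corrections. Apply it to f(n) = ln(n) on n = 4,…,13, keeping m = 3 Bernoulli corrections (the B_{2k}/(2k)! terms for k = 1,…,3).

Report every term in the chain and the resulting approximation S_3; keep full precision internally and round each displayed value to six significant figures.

The integral term ∫_4^13 ln(x) dx = 18.7992.
½[f(4) + f(13)] = ½[1.38629 + 2.56495] = 1.97562.
So far: 20.7748.
Correction k=1: B_{2}/2! · (f^{(1)}(13) − f^{(1)}(4)) = 1/12 · (0.0769231 − 0.250000) = -0.0144231.
Running total after k=1: 20.7604.
Correction k=2: B_{4}/4! · (f^{(3)}(13) − f^{(3)}(4)) = −1/720 · (0.000910332 − 0.0312500) = 4.21384e-05.
Running total after k=2: 20.7604.
Correction k=3: B_{6}/6! · (f^{(5)}(13) − f^{(5)}(4)) = 1/30240 · (6.46390e-05 − 0.0234375) = -7.72912e-07.

S_3 ≈ 20.7604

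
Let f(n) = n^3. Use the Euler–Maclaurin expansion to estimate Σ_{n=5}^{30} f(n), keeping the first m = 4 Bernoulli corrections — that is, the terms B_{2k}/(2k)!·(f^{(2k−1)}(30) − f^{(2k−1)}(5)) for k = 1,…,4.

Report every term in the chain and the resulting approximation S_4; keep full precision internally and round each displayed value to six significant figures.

S_4 ≈ 216125

Integral: ∫_5^30 x^3 dx = 202344.
Boundary: ½(f(5) + f(30)) = ½(125.000 + 27000.0) = 13562.5.
Integral + boundary = 215906.
k=1: B_{2}/(2)! × [f^{(1)}(30) − f^{(1)}(5)] = 1/12 × (2700.00 − 75.0000) = 218.750.
Running total after k=1: 216125.
k=2: B_{4}/(4)! × [f^{(3)}(30) − f^{(3)}(5)] = −1/720 × (6.00000 − 6.00000) = 0.00000.
Running total after k=2: 216125.
k=3: B_{6}/(6)! × [f^{(5)}(30) − f^{(5)}(5)] = 1/30240 × (0.00000 − 0.00000) = 0.00000.
Running total after k=3: 216125.
k=4: B_{8}/(8)! × [f^{(7)}(30) − f^{(7)}(5)] = −1/1209600 × (0.00000 − 0.00000) = 0.00000.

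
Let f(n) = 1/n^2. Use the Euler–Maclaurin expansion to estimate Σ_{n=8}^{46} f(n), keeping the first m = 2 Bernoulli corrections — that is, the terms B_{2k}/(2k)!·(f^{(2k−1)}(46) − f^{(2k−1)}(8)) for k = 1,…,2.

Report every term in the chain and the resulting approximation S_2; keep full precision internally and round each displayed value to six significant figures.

S_2 ≈ 0.111632

Integral: ∫_8^46 1/x^2 dx = 0.103261.
Boundary: ½(f(8) + f(46)) = ½(0.0156250 + 0.000472590) = 0.00804879.
Running total after boundary: 0.111310.
k=1: B_{2}/(2)! × [f^{(1)}(46) − f^{(1)}(8)] = 1/12 × (-2.05474e-05 − (-0.00390625)) = 0.000323809.
Running total after k=1: 0.111633.
k=2: B_{4}/(4)! × [f^{(3)}(46) − f^{(3)}(8)] = −1/720 × (-1.16526e-07 − (-0.000732422)) = -1.01709e-06.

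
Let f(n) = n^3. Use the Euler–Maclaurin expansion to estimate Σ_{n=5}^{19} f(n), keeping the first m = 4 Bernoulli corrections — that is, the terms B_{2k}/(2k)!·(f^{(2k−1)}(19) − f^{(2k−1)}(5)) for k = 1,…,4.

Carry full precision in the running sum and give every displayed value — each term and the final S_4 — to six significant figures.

S_4 ≈ 36000.0

∫_5^19 x^3 dx evaluates to 32424.0.
Boundary: ½(f(5) + f(19)) = ½(125.000 + 6859.00) = 3492.00.
Running total after boundary: 35916.0.
Order-1 term: 1/12 · (1083.00 − 75.0000) = 84.0000.
After k=1: 36000.0.
Order-2 term: −1/720 · (6.00000 − 6.00000) = 0.00000.
After k=2: 36000.0.
Order-3 term: 1/30240 · (0.00000 − 0.00000) = 0.00000.
After k=3: 36000.0.
Order-4 term: −1/1209600 · (0.00000 − 0.00000) = 0.00000.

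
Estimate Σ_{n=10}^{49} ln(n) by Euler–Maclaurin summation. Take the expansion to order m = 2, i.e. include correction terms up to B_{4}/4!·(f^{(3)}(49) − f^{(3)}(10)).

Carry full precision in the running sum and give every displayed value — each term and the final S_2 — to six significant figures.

S_2 ≈ 131.764

Integral: ∫_10^49 ln(x) dx = 128.673.
Endpoint term: (f(10) + f(49))/2 = (2.30259 + 3.89182)/2 = 3.09720.
Running total after boundary: 131.771.
Order-1 term: 1/12 · (0.0204082 − 0.100000) = -0.00663265.
After k=1: 131.764.
Order-2 term: −1/720 · (1.69997e-05 − 0.00200000) = 2.75417e-06.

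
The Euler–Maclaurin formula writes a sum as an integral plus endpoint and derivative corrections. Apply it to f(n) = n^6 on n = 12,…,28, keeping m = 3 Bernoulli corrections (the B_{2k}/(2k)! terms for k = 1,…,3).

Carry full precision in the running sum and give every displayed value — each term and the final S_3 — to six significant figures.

The integral term ∫_12^28 x^6 dx = 1.92244e+09.
½[f(12) + f(28)] = ½[2.98598e+06 + 4.81890e+08] = 2.42438e+08.
Integral + boundary = 2.16488e+09.
k=1: B_{2}/(2)! × [f^{(1)}(28) − f^{(1)}(12)] = 1/12 × (1.03262e+08 − 1.49299e+06) = 8.48077e+06.
Partial sum through k=1: 2.17336e+09.
k=2: B_{4}/(4)! × [f^{(3)}(28) − f^{(3)}(12)] = −1/720 × (2.63424e+06 − 207360) = -3370.67.
Partial sum through k=2: 2.17336e+09.
k=3: B_{6}/(6)! × [f^{(5)}(28) − f^{(5)}(12)] = 1/30240 × (20160.0 − 8640.00) = 0.380952.

S_3 ≈ 2.17336e+09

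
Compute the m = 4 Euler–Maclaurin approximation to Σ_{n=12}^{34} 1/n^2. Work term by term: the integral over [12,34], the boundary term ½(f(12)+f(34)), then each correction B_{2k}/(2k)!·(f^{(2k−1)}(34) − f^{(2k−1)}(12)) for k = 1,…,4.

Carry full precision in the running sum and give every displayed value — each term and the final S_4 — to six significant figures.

The integral term ∫_12^34 1/x^2 dx = 0.0539216.
Endpoint term: (f(12) + f(34))/2 = (0.00694444 + 0.000865052)/2 = 0.00390475.
Running total after boundary: 0.0578263.
Correction k=1: B_{2}/2! · (f^{(1)}(34) − f^{(1)}(12)) = 1/12 · (-5.08854e-05 − (-0.00115741)) = 9.22102e-05.
Partial sum through k=1: 0.0579185.
Correction k=2: B_{4}/4! · (f^{(3)}(34) − f^{(3)}(12)) = −1/720 · (-5.28222e-07 − (-9.64506e-05)) = -1.33226e-07.
Partial sum through k=2: 0.0579184.
Correction k=3: B_{6}/6! · (f^{(5)}(34) − f^{(5)}(12)) = 1/30240 · (-1.37082e-08 − (-2.00939e-05)) = 6.64027e-10.
Partial sum through k=3: 0.0579184.
Correction k=4: B_{8}/8! · (f^{(7)}(34) − f^{(7)}(12)) = −1/1209600 · (-6.64065e-10 − (-7.81429e-06)) = -6.45967e-12.

S_4 ≈ 0.0579184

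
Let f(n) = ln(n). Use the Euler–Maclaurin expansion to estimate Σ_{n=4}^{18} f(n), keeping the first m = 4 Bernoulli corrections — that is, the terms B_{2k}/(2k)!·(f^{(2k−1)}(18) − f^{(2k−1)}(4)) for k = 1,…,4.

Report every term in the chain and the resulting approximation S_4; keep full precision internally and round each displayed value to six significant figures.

∫_4^18 ln(x) dx evaluates to 32.4815.
Endpoint term: (f(4) + f(18))/2 = (1.38629 + 2.89037)/2 = 2.13833.
So far: 34.6198.
k=1: B_{2}/(2)! × [f^{(1)}(18) − f^{(1)}(4)] = 1/12 × (0.0555556 − 0.250000) = -0.0162037.
After k=1: 34.6036.
k=2: B_{4}/(4)! × [f^{(3)}(18) − f^{(3)}(4)] = −1/720 × (0.000342936 − 0.0312500) = 4.29265e-05.
After k=2: 34.6037.
k=3: B_{6}/(6)! × [f^{(5)}(18) − f^{(5)}(4)] = 1/30240 × (1.27013e-05 − 0.0234375) = -7.74630e-07.
After k=3: 34.6037.
k=4: B_{8}/(8)! × [f^{(7)}(18) − f^{(7)}(4)] = −1/1209600 × (1.17605e-06 − 0.0439453) = 3.63295e-08.

S_4 ≈ 34.6037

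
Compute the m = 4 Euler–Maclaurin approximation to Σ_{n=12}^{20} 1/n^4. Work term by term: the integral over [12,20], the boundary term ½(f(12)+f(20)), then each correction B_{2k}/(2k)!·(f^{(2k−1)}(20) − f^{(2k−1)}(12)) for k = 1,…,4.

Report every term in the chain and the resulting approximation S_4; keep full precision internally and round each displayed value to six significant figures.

S_4 ≈ 0.000179703

The integral term ∫_12^20 1/x^4 dx = 0.000151235.
Endpoint term: (f(12) + f(20))/2 = (4.82253e-05 + 6.25000e-06)/2 = 2.72377e-05.
Integral + boundary = 0.000178472.
k=1: B_{2}/(2)! × [f^{(1)}(20) − f^{(1)}(12)] = 1/12 × (-1.25000e-06 − (-1.60751e-05)) = 1.23543e-06.
Running total after k=1: 0.000179708.
k=2: B_{4}/(4)! × [f^{(3)}(20) − f^{(3)}(12)] = −1/720 × (-9.37500e-08 − (-3.34898e-06)) = -4.52115e-09.
Running total after k=2: 0.000179703.
k=3: B_{6}/(6)! × [f^{(5)}(20) − f^{(5)}(12)] = 1/30240 × (-1.31250e-08 − (-1.30238e-06)) = 4.26341e-11.
Running total after k=3: 0.000179703.
k=4: B_{8}/(8)! × [f^{(7)}(20) − f^{(7)}(12)] = −1/1209600 × (-2.95313e-09 − (-8.13988e-07)) = -6.70499e-13.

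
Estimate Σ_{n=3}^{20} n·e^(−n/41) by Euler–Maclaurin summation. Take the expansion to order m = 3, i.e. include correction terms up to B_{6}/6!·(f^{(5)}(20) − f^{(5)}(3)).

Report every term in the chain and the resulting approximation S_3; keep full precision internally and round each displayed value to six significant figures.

Integral: ∫_3^20 x·e^(−x/41) dx = 141.168.
Boundary: ½(f(3) + f(20)) = ½(2.78833 + 12.2795) = 7.53389.
Integral + boundary = 148.702.
Order-1 term: 1/12 · (0.314474 − 0.861434) = -0.0455800.
Partial sum through k=1: 148.656.
Order-2 term: −1/720 · (0.000917560 − 0.00161827) = 9.73213e-07.
Partial sum through k=2: 148.656.
Order-3 term: 1/30240 · (9.80396e-07 − 1.62052e-06) = -2.11681e-11.

S_3 ≈ 148.656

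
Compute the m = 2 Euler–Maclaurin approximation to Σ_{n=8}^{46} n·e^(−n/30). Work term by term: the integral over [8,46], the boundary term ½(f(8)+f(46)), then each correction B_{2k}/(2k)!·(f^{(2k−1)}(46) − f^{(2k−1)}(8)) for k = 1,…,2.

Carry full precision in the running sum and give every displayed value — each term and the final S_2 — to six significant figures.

Integral: ∫_8^46 x·e^(−x/30) dx = 381.100.
½[f(8) + f(46)] = ½[6.12743 + 9.92749] = 8.02746.
Running total after boundary: 389.127.
k=1: B_{2}/(2)! × [f^{(1)}(46) − f^{(1)}(8)] = 1/12 × (-0.115101 − 0.561681) = -0.0563985.
After k=1: 389.071.
k=2: B_{4}/(4)! × [f^{(3)}(46) − f^{(3)}(8)] = −1/720 × (0.000351699 − 0.00232615) = 2.74230e-06.

S_2 ≈ 389.071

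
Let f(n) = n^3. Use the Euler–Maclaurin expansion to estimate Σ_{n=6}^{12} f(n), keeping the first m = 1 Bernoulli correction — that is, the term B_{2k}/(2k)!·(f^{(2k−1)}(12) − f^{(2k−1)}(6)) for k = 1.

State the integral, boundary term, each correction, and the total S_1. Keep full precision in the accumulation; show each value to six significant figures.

S_1 ≈ 5859.00

∫_6^12 x^3 dx evaluates to 4860.00.
Boundary: ½(f(6) + f(12)) = ½(216.000 + 1728.00) = 972.000.
So far: 5832.00.
Order-1 term: 1/12 · (432.000 − 108.000) = 27.0000.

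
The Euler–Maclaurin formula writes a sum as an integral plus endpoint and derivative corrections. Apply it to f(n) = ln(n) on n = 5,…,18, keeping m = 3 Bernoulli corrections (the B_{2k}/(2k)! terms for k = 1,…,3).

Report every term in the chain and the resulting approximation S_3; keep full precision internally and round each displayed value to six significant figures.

The integral term ∫_5^18 ln(x) dx = 30.9795.
Boundary: ½(f(5) + f(18)) = ½(1.60944 + 2.89037) = 2.24990.
Integral + boundary = 33.2294.
Order-1 term: 1/12 · (0.0555556 − 0.200000) = -0.0120370.
Running total after k=1: 33.2174.
Order-2 term: −1/720 · (0.000342936 − 0.0160000) = 2.17459e-05.
Running total after k=2: 33.2174.
Order-3 term: 1/30240 · (1.27013e-05 − 0.00768000) = -2.53548e-07.

S_3 ≈ 33.2174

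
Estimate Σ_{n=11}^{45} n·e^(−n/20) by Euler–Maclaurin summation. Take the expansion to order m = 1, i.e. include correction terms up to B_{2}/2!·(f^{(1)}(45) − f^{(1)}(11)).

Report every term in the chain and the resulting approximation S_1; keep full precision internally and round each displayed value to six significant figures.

Integral: ∫_11^45 x·e^(−x/20) dx = 220.690.
Boundary: ½(f(11) + f(45)) = ½(6.34645 + 4.74297) = 5.54471.
So far: 226.235.
Order-1 term: 1/12 · (-0.131749 − 0.259627) = -0.0326147.

S_1 ≈ 226.202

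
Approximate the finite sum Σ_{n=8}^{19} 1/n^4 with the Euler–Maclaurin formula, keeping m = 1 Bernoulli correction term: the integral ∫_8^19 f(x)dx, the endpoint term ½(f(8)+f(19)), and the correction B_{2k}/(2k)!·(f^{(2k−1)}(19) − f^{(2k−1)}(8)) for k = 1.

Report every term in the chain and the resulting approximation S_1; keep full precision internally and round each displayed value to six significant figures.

S_1 ≈ 0.000738389

∫_8^19 1/x^4 dx evaluates to 0.000602444.
½[f(8) + f(19)] = ½[0.000244141 + 7.67336e-06] = 0.000125907.
Running total after boundary: 0.000728351.
Correction k=1: B_{2}/2! · (f^{(1)}(19) − f^{(1)}(8)) = 1/12 · (-1.61544e-06 − (-0.000122070)) = 1.00379e-05.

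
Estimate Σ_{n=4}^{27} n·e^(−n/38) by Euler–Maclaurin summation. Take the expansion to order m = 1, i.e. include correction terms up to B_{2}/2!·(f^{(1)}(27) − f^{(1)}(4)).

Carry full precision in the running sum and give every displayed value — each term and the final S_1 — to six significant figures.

S_1 ≈ 231.196

Integral: ∫_4^27 x·e^(−x/38) dx = 222.818.
Boundary: ½(f(4) + f(27)) = ½(3.60035 + 13.2674) = 8.43388.
Integral + boundary = 231.252.
k=1: B_{2}/(2)! × [f^{(1)}(27) − f^{(1)}(4)] = 1/12 × (0.142243 − 0.805342) = -0.0552582.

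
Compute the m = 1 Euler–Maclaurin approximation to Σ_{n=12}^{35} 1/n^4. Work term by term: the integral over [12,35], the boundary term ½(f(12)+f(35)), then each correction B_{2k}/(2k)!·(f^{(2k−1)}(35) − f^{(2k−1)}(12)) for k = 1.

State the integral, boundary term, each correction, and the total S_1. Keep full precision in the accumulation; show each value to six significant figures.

Integral: ∫_12^35 1/x^4 dx = 0.000185127.
Endpoint term: (f(12) + f(35))/2 = (4.82253e-05 + 6.66389e-07)/2 = 2.44458e-05.
Running total after boundary: 0.000209573.
k=1: B_{2}/(2)! × [f^{(1)}(35) − f^{(1)}(12)] = 1/12 × (-7.61587e-08 − (-1.60751e-05)) = 1.33325e-06.

S_1 ≈ 0.000210906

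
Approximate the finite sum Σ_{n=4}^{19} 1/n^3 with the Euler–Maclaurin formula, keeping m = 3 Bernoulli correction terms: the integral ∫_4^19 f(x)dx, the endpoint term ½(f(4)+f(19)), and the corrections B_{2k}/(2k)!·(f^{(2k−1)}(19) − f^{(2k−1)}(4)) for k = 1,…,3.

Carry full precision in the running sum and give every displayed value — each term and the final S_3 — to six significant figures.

Integral: ∫_4^19 1/x^3 dx = 0.0298650.
Endpoint term: (f(4) + f(19))/2 = (0.0156250 + 0.000145794)/2 = 0.00788540.
Running total after boundary: 0.0377504.
Correction k=1: B_{2}/2! · (f^{(1)}(19) − f^{(1)}(4)) = 1/12 · (-2.30201e-05 − (-0.0117188)) = 0.000974644.
Running total after k=1: 0.0387250.
Correction k=2: B_{4}/4! · (f^{(3)}(19) − f^{(3)}(4)) = −1/720 · (-1.27535e-06 − (-0.0146484)) = -2.03433e-05.
Running total after k=2: 0.0387047.
Correction k=3: B_{6}/6! · (f^{(5)}(19) − f^{(5)}(4)) = 1/30240 · (-1.48379e-07 − (-0.0384521)) = 1.27156e-06.

S_3 ≈ 0.0387059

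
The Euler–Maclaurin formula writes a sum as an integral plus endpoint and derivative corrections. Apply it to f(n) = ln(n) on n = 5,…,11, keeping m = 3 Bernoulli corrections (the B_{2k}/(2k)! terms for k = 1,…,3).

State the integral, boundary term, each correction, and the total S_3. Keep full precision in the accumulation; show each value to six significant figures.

∫_5^11 ln(x) dx evaluates to 12.3297.
Boundary: ½(f(5) + f(11)) = ½(1.60944 + 2.39790) = 2.00367.
So far: 14.3333.
Order-1 term: 1/12 · (0.0909091 − 0.200000) = -0.00909091.
Partial sum through k=1: 14.3242.
Order-2 term: −1/720 · (0.00150263 − 0.0160000) = 2.01352e-05.
Partial sum through k=2: 14.3243.
Order-3 term: 1/30240 · (0.000149021 − 0.00768000) = -2.49040e-07.

S_3 ≈ 14.3243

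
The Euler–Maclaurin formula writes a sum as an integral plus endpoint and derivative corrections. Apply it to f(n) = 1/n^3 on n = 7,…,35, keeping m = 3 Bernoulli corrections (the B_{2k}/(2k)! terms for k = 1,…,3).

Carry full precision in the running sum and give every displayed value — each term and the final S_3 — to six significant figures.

∫_7^35 1/x^3 dx evaluates to 0.00979592.
½[f(7) + f(35)] = ½[0.00291545 + 2.33236e-05] = 0.00146939.
So far: 0.0112653.
Correction k=1: B_{2}/2! · (f^{(1)}(35) − f^{(1)}(7)) = 1/12 · (-1.99917e-06 − (-0.00124948)) = 0.000103957.
After k=1: 0.0113693.
Correction k=2: B_{4}/4! · (f^{(3)}(35) − f^{(3)}(7)) = −1/720 · (-3.26395e-08 − (-0.000509992)) = -7.08276e-07.
After k=2: 0.0113686.
Correction k=3: B_{6}/6! · (f^{(5)}(35) − f^{(5)}(7)) = 1/30240 · (-1.11907e-09 − (-0.000437136)) = 1.44555e-08.

S_3 ≈ 0.0113686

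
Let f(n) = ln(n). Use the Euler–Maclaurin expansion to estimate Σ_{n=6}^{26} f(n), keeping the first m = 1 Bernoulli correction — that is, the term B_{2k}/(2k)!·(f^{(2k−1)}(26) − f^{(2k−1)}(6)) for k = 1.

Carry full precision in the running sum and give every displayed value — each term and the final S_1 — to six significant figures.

The integral term ∫_6^26 ln(x) dx = 53.9600.
½[f(6) + f(26)] = ½[1.79176 + 3.25810] = 2.52493.
Running total after boundary: 56.4849.
Order-1 term: 1/12 · (0.0384615 − 0.166667) = -0.0106838.

S_1 ≈ 56.4742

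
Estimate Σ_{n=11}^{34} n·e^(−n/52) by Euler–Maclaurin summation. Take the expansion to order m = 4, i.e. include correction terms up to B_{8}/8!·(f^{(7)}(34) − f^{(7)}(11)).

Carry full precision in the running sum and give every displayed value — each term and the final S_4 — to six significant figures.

Integral: ∫_11^34 x·e^(−x/52) dx = 325.765.
Boundary: ½(f(11) + f(34)) = ½(8.90272 + 17.6814) = 13.2921.
So far: 339.057.
Correction k=1: B_{2}/2! · (f^{(1)}(34) − f^{(1)}(11)) = 1/12 · (0.180014 − 0.638132) = -0.0381765.
Running total after k=1: 339.019.
Correction k=2: B_{4}/4! · (f^{(3)}(34) − f^{(3)}(11)) = −1/720 · (0.000451220 − 0.000834618) = 5.32498e-07.
Running total after k=2: 339.019.
Correction k=3: B_{6}/6! · (f^{(5)}(34) − f^{(5)}(11)) = 1/30240 · (3.09122e-07 − 5.30045e-07) = -7.30565e-12.
Running total after k=3: 339.019.
Correction k=4: B_{8}/8! · (f^{(7)}(34) − f^{(7)}(11)) = −1/1209600 · (1.66928e-10 − 2.77895e-10) = 9.17390e-17.

S_4 ≈ 339.019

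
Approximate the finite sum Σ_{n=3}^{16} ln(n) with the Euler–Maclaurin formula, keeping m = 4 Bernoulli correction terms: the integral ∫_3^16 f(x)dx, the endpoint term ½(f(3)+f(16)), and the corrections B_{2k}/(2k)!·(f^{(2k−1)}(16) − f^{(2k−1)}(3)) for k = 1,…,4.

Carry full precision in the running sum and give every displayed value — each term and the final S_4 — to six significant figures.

S_4 ≈ 29.9787

The integral term ∫_3^16 ln(x) dx = 28.0656.
Boundary: ½(f(3) + f(16)) = ½(1.09861 + 2.77259) = 1.93560.
Running total after boundary: 30.0012.
Correction k=1: B_{2}/2! · (f^{(1)}(16) − f^{(1)}(3)) = 1/12 · (0.0625000 − 0.333333) = -0.0225694.
Partial sum through k=1: 29.9786.
Correction k=2: B_{4}/4! · (f^{(3)}(16) − f^{(3)}(3)) = −1/720 · (0.000488281 − 0.0740741) = 0.000102202.
Partial sum through k=2: 29.9787.
Correction k=3: B_{6}/6! · (f^{(5)}(16) − f^{(5)}(3)) = 1/30240 · (2.28882e-05 − 0.0987654) = -3.26530e-06.
Partial sum through k=3: 29.9787.
Correction k=4: B_{8}/8! · (f^{(7)}(16) − f^{(7)}(3)) = −1/1209600 · (2.68221e-06 − 0.329218) = 2.72169e-07.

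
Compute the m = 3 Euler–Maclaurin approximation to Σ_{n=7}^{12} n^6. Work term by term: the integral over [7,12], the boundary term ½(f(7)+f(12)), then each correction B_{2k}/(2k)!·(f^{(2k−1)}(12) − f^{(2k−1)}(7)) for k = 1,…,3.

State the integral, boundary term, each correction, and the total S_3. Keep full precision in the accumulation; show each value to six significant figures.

Integral: ∫_7^12 x^6 dx = 5.00118e+06.
½[f(7) + f(12)] = ½[117649 + 2.98598e+06] = 1.55182e+06.
Integral + boundary = 6.55300e+06.
Correction k=1: B_{2}/2! · (f^{(1)}(12) − f^{(1)}(7)) = 1/12 · (1.49299e+06 − 100842) = 116012.
After k=1: 6.66901e+06.
Correction k=2: B_{4}/4! · (f^{(3)}(12) − f^{(3)}(7)) = −1/720 · (207360 − 41160.0) = -230.833.
After k=2: 6.66878e+06.
Correction k=3: B_{6}/6! · (f^{(5)}(12) − f^{(5)}(7)) = 1/30240 · (8640.00 − 5040.00) = 0.119048.

S_3 ≈ 6.66878e+06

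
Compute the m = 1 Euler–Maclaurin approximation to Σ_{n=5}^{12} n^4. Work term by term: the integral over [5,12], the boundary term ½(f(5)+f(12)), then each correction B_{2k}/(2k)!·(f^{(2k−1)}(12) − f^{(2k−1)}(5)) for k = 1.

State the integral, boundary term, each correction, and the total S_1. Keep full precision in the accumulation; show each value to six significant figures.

S_1 ≈ 60356.2

The integral term ∫_5^12 x^4 dx = 49141.4.
Boundary: ½(f(5) + f(12)) = ½(625.000 + 20736.0) = 10680.5.
Integral + boundary = 59821.9.
Order-1 term: 1/12 · (6912.00 − 500.000) = 534.333.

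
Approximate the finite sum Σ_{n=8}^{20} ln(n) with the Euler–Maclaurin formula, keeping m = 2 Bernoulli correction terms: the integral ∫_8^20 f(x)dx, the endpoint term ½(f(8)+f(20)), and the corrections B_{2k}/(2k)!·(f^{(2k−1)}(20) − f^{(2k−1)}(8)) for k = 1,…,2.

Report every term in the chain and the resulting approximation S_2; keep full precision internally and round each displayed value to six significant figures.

S_2 ≈ 33.8105

∫_8^20 ln(x) dx evaluates to 31.2791.
Endpoint term: (f(8) + f(20))/2 = (2.07944 + 2.99573)/2 = 2.53759.
So far: 33.8167.
k=1: B_{2}/(2)! × [f^{(1)}(20) − f^{(1)}(8)] = 1/12 × (0.0500000 − 0.125000) = -0.00625000.
Partial sum through k=1: 33.8105.
k=2: B_{4}/(4)! × [f^{(3)}(20) − f^{(3)}(8)] = −1/720 × (0.000250000 − 0.00390625) = 5.07812e-06.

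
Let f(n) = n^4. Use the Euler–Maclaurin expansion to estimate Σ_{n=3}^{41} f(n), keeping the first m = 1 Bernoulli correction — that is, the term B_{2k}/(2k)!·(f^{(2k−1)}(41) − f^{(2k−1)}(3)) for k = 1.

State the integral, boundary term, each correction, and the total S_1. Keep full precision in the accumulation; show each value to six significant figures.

The integral term ∫_3^41 x^4 dx = 2.31712e+07.
Boundary: ½(f(3) + f(41)) = ½(81.0000 + 2.82576e+06) = 1.41292e+06.
Running total after boundary: 2.45841e+07.
k=1: B_{2}/(2)! × [f^{(1)}(41) − f^{(1)}(3)] = 1/12 × (275684 − 108.000) = 22964.7.

S_1 ≈ 2.46071e+07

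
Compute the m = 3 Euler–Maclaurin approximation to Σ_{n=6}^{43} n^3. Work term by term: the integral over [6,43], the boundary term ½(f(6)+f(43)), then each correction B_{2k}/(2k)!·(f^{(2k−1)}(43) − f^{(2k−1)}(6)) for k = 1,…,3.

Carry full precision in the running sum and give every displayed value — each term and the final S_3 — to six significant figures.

The integral term ∫_6^43 x^3 dx = 854376.
Endpoint term: (f(6) + f(43))/2 = (216.000 + 79507.0)/2 = 39861.5.
Running total after boundary: 894238.
Order-1 term: 1/12 · (5547.00 − 108.000) = 453.250.
After k=1: 894691.
Order-2 term: −1/720 · (6.00000 − 6.00000) = 0.00000.
After k=2: 894691.
Order-3 term: 1/30240 · (0.00000 − 0.00000) = 0.00000.

S_3 ≈ 894691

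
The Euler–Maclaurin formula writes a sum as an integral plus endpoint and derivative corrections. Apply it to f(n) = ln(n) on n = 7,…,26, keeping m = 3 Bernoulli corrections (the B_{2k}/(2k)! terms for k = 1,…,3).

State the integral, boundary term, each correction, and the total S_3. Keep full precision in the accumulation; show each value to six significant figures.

∫_7^26 ln(x) dx evaluates to 52.0891.
Boundary: ½(f(7) + f(26)) = ½(1.94591 + 3.25810) = 2.60200.
Integral + boundary = 54.6911.
Order-1 term: 1/12 · (0.0384615 − 0.142857) = -0.00869963.
Partial sum through k=1: 54.6824.
Order-2 term: −1/720 · (0.000113792 − 0.00583090) = 7.94043e-06.
Partial sum through k=2: 54.6825.
Order-3 term: 1/30240 · (2.01997e-06 − 0.00142798) = -4.71546e-08.

S_3 ≈ 54.6825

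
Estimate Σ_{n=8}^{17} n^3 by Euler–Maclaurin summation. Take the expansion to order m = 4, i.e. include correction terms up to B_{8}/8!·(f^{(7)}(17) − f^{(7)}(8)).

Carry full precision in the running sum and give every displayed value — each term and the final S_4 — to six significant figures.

The integral term ∫_8^17 x^3 dx = 19856.2.
Endpoint term: (f(8) + f(17))/2 = (512.000 + 4913.00)/2 = 2712.50.
Running total after boundary: 22568.8.
Correction k=1: B_{2}/2! · (f^{(1)}(17) − f^{(1)}(8)) = 1/12 · (867.000 − 192.000) = 56.2500.
Partial sum through k=1: 22625.0.
Correction k=2: B_{4}/4! · (f^{(3)}(17) − f^{(3)}(8)) = −1/720 · (6.00000 − 6.00000) = 0.00000.
Partial sum through k=2: 22625.0.
Correction k=3: B_{6}/6! · (f^{(5)}(17) − f^{(5)}(8)) = 1/30240 · (0.00000 − 0.00000) = 0.00000.
Partial sum through k=3: 22625.0.
Correction k=4: B_{8}/8! · (f^{(7)}(17) − f^{(7)}(8)) = −1/1209600 · (0.00000 − 0.00000) = 0.00000.

S_4 ≈ 22625.0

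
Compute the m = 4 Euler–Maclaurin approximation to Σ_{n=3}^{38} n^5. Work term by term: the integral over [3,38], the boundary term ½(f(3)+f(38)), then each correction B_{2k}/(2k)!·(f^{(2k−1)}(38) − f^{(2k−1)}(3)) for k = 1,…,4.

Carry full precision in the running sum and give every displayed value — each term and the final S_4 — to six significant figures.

S_4 ≈ 5.42309e+08

∫_3^38 x^5 dx evaluates to 5.01823e+08.
½[f(3) + f(38)] = ½[243.000 + 7.92352e+07] = 3.96177e+07.
Running total after boundary: 5.41440e+08.
Correction k=1: B_{2}/2! · (f^{(1)}(38) − f^{(1)}(3)) = 1/12 · (1.04257e+07 − 405.000) = 868773.
After k=1: 5.42309e+08.
Correction k=2: B_{4}/4! · (f^{(3)}(38) − f^{(3)}(3)) = −1/720 · (86640.0 − 540.000) = -119.583.
After k=2: 5.42309e+08.
Correction k=3: B_{6}/6! · (f^{(5)}(38) − f^{(5)}(3)) = 1/30240 · (120.000 − 120.000) = 0.00000.
After k=3: 5.42309e+08.
Correction k=4: B_{8}/8! · (f^{(7)}(38) − f^{(7)}(3)) = −1/1209600 · (0.00000 − 0.00000) = 0.00000.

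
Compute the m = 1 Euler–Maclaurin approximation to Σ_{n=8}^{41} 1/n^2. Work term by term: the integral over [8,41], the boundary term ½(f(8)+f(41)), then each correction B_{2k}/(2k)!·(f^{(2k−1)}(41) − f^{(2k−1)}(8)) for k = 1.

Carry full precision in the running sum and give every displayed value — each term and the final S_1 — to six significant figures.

The integral term ∫_8^41 1/x^2 dx = 0.100610.
Endpoint term: (f(8) + f(41))/2 = (0.0156250 + 0.000594884)/2 = 0.00810994.
So far: 0.108720.
Correction k=1: B_{2}/2! · (f^{(1)}(41) − f^{(1)}(8)) = 1/12 · (-2.90187e-05 − (-0.00390625)) = 0.000323103.

S_1 ≈ 0.109043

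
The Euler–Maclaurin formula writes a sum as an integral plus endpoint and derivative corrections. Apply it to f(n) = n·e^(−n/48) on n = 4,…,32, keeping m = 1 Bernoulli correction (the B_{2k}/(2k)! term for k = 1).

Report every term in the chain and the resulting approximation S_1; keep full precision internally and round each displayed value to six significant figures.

Integral: ∫_4^32 x·e^(−x/48) dx = 324.909.
Endpoint term: (f(4) + f(32))/2 = (3.68018 + 16.4293)/2 = 10.0548.
Integral + boundary = 334.964.
k=1: B_{2}/(2)! × [f^{(1)}(32) − f^{(1)}(4)] = 1/12 × (0.171139 − 0.843374) = -0.0560196.

S_1 ≈ 334.908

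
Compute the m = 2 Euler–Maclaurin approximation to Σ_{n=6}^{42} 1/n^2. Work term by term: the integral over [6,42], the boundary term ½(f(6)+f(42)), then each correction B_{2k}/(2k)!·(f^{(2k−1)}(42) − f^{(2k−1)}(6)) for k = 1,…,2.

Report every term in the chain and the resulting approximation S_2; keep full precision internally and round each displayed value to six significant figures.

S_2 ≈ 0.157795

∫_6^42 1/x^2 dx evaluates to 0.142857.
Boundary: ½(f(6) + f(42)) = ½(0.0277778 + 0.000566893) = 0.0141723.
Integral + boundary = 0.157029.
k=1: B_{2}/(2)! × [f^{(1)}(42) − f^{(1)}(6)] = 1/12 × (-2.69949e-05 − (-0.00925926)) = 0.000769355.
Partial sum through k=1: 0.157799.
k=2: B_{4}/(4)! × [f^{(3)}(42) − f^{(3)}(6)] = −1/720 × (-1.83639e-07 − (-0.00308642)) = -4.28644e-06.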